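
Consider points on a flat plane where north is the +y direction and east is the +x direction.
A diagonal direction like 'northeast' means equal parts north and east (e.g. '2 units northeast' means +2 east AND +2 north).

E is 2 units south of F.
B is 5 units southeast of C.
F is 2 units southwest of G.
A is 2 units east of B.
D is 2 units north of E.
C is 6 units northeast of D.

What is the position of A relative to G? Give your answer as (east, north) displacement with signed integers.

Answer: A is at (east=11, north=-1) relative to G.

Derivation:
Place G at the origin (east=0, north=0).
  F is 2 units southwest of G: delta (east=-2, north=-2); F at (east=-2, north=-2).
  E is 2 units south of F: delta (east=+0, north=-2); E at (east=-2, north=-4).
  D is 2 units north of E: delta (east=+0, north=+2); D at (east=-2, north=-2).
  C is 6 units northeast of D: delta (east=+6, north=+6); C at (east=4, north=4).
  B is 5 units southeast of C: delta (east=+5, north=-5); B at (east=9, north=-1).
  A is 2 units east of B: delta (east=+2, north=+0); A at (east=11, north=-1).
Therefore A relative to G: (east=11, north=-1).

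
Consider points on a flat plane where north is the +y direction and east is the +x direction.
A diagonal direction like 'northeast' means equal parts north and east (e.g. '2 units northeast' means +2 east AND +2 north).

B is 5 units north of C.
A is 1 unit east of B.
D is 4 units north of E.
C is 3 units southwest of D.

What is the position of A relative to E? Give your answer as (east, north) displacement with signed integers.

Answer: A is at (east=-2, north=6) relative to E.

Derivation:
Place E at the origin (east=0, north=0).
  D is 4 units north of E: delta (east=+0, north=+4); D at (east=0, north=4).
  C is 3 units southwest of D: delta (east=-3, north=-3); C at (east=-3, north=1).
  B is 5 units north of C: delta (east=+0, north=+5); B at (east=-3, north=6).
  A is 1 unit east of B: delta (east=+1, north=+0); A at (east=-2, north=6).
Therefore A relative to E: (east=-2, north=6).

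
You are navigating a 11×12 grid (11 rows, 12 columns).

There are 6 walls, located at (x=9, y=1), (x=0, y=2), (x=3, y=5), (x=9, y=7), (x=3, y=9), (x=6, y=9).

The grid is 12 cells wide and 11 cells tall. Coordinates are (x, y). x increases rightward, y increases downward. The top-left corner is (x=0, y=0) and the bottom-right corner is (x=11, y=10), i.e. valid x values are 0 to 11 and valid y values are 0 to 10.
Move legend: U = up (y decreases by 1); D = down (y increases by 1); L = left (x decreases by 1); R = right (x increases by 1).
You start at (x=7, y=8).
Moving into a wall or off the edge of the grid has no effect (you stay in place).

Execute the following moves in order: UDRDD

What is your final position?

Answer: Final position: (x=8, y=10)

Derivation:
Start: (x=7, y=8)
  U (up): (x=7, y=8) -> (x=7, y=7)
  D (down): (x=7, y=7) -> (x=7, y=8)
  R (right): (x=7, y=8) -> (x=8, y=8)
  D (down): (x=8, y=8) -> (x=8, y=9)
  D (down): (x=8, y=9) -> (x=8, y=10)
Final: (x=8, y=10)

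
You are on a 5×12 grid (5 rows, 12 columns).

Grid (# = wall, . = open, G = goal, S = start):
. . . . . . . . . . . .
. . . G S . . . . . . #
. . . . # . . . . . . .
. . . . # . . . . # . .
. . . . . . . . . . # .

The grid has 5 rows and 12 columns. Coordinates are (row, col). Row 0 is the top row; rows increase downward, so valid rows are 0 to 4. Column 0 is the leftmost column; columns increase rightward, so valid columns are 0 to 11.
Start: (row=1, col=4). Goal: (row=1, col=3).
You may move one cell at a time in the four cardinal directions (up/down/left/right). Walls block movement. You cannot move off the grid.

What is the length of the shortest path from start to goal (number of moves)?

Answer: Shortest path length: 1

Derivation:
BFS from (row=1, col=4) until reaching (row=1, col=3):
  Distance 0: (row=1, col=4)
  Distance 1: (row=0, col=4), (row=1, col=3), (row=1, col=5)  <- goal reached here
One shortest path (1 moves): (row=1, col=4) -> (row=1, col=3)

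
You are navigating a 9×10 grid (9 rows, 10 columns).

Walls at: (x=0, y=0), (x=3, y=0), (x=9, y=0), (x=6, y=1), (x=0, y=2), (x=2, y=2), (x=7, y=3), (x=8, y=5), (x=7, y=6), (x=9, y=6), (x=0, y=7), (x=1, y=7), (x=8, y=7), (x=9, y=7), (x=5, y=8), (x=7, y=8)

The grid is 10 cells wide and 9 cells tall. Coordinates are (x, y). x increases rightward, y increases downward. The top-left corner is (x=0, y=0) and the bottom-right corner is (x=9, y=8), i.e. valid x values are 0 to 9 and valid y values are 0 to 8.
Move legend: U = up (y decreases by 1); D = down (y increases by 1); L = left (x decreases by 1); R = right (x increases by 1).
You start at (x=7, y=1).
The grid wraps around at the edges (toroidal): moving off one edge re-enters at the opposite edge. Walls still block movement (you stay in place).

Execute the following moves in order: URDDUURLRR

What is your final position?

Start: (x=7, y=1)
  U (up): (x=7, y=1) -> (x=7, y=0)
  R (right): (x=7, y=0) -> (x=8, y=0)
  D (down): (x=8, y=0) -> (x=8, y=1)
  D (down): (x=8, y=1) -> (x=8, y=2)
  U (up): (x=8, y=2) -> (x=8, y=1)
  U (up): (x=8, y=1) -> (x=8, y=0)
  R (right): blocked, stay at (x=8, y=0)
  L (left): (x=8, y=0) -> (x=7, y=0)
  R (right): (x=7, y=0) -> (x=8, y=0)
  R (right): blocked, stay at (x=8, y=0)
Final: (x=8, y=0)

Answer: Final position: (x=8, y=0)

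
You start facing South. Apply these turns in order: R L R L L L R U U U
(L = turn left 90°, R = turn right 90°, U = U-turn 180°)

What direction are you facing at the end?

Start: South
  R (right (90° clockwise)) -> West
  L (left (90° counter-clockwise)) -> South
  R (right (90° clockwise)) -> West
  L (left (90° counter-clockwise)) -> South
  L (left (90° counter-clockwise)) -> East
  L (left (90° counter-clockwise)) -> North
  R (right (90° clockwise)) -> East
  U (U-turn (180°)) -> West
  U (U-turn (180°)) -> East
  U (U-turn (180°)) -> West
Final: West

Answer: Final heading: West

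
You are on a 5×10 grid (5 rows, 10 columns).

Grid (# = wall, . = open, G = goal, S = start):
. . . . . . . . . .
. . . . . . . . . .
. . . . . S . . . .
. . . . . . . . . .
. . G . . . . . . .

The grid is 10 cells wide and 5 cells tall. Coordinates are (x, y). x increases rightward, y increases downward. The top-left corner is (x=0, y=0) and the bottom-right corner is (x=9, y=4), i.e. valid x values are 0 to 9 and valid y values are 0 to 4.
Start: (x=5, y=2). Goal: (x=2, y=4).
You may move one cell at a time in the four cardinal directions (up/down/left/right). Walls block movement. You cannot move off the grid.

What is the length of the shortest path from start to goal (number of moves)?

Answer: Shortest path length: 5

Derivation:
BFS from (x=5, y=2) until reaching (x=2, y=4):
  Distance 0: (x=5, y=2)
  Distance 1: (x=5, y=1), (x=4, y=2), (x=6, y=2), (x=5, y=3)
  Distance 2: (x=5, y=0), (x=4, y=1), (x=6, y=1), (x=3, y=2), (x=7, y=2), (x=4, y=3), (x=6, y=3), (x=5, y=4)
  Distance 3: (x=4, y=0), (x=6, y=0), (x=3, y=1), (x=7, y=1), (x=2, y=2), (x=8, y=2), (x=3, y=3), (x=7, y=3), (x=4, y=4), (x=6, y=4)
  Distance 4: (x=3, y=0), (x=7, y=0), (x=2, y=1), (x=8, y=1), (x=1, y=2), (x=9, y=2), (x=2, y=3), (x=8, y=3), (x=3, y=4), (x=7, y=4)
  Distance 5: (x=2, y=0), (x=8, y=0), (x=1, y=1), (x=9, y=1), (x=0, y=2), (x=1, y=3), (x=9, y=3), (x=2, y=4), (x=8, y=4)  <- goal reached here
One shortest path (5 moves): (x=5, y=2) -> (x=4, y=2) -> (x=3, y=2) -> (x=2, y=2) -> (x=2, y=3) -> (x=2, y=4)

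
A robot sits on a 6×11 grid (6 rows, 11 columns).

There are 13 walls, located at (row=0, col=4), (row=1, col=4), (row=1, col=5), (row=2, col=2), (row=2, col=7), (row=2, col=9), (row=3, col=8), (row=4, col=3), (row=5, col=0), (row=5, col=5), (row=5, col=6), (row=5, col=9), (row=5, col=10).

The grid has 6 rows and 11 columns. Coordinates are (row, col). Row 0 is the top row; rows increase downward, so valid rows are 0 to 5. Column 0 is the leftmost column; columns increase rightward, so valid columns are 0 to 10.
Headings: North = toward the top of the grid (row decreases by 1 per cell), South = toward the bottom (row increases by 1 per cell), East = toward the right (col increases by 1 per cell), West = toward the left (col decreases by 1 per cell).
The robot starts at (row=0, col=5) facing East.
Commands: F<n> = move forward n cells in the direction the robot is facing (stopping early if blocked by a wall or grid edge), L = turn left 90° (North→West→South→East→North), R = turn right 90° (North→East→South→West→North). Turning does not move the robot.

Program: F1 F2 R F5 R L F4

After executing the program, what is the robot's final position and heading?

Answer: Final position: (row=2, col=8), facing South

Derivation:
Start: (row=0, col=5), facing East
  F1: move forward 1, now at (row=0, col=6)
  F2: move forward 2, now at (row=0, col=8)
  R: turn right, now facing South
  F5: move forward 2/5 (blocked), now at (row=2, col=8)
  R: turn right, now facing West
  L: turn left, now facing South
  F4: move forward 0/4 (blocked), now at (row=2, col=8)
Final: (row=2, col=8), facing South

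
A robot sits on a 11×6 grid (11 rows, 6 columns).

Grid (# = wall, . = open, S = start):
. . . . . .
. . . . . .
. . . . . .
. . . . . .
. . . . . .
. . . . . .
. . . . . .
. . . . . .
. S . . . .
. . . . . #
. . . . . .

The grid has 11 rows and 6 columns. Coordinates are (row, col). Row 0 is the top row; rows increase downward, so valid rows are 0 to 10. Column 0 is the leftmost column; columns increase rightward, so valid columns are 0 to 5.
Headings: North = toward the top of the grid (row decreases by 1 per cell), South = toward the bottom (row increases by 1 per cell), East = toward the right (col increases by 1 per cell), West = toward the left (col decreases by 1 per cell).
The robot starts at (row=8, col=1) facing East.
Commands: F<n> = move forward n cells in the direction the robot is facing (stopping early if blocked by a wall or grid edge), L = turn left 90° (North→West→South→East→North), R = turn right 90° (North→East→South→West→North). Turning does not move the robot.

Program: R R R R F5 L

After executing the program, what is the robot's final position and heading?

Answer: Final position: (row=8, col=5), facing North

Derivation:
Start: (row=8, col=1), facing East
  R: turn right, now facing South
  R: turn right, now facing West
  R: turn right, now facing North
  R: turn right, now facing East
  F5: move forward 4/5 (blocked), now at (row=8, col=5)
  L: turn left, now facing North
Final: (row=8, col=5), facing North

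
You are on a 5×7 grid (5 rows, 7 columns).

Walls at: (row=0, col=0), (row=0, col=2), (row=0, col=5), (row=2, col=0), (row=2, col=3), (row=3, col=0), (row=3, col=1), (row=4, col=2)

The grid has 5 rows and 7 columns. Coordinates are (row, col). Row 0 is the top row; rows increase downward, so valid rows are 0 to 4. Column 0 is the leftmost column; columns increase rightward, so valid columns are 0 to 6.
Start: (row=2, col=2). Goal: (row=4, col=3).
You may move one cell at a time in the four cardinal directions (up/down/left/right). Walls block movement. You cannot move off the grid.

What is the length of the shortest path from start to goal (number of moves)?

BFS from (row=2, col=2) until reaching (row=4, col=3):
  Distance 0: (row=2, col=2)
  Distance 1: (row=1, col=2), (row=2, col=1), (row=3, col=2)
  Distance 2: (row=1, col=1), (row=1, col=3), (row=3, col=3)
  Distance 3: (row=0, col=1), (row=0, col=3), (row=1, col=0), (row=1, col=4), (row=3, col=4), (row=4, col=3)  <- goal reached here
One shortest path (3 moves): (row=2, col=2) -> (row=3, col=2) -> (row=3, col=3) -> (row=4, col=3)

Answer: Shortest path length: 3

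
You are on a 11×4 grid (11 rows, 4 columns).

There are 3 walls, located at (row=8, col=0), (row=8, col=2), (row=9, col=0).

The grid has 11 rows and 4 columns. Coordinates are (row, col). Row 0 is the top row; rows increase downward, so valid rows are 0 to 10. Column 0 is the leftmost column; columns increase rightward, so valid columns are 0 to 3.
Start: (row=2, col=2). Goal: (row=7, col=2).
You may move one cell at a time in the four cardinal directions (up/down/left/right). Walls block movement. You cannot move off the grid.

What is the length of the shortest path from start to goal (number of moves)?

Answer: Shortest path length: 5

Derivation:
BFS from (row=2, col=2) until reaching (row=7, col=2):
  Distance 0: (row=2, col=2)
  Distance 1: (row=1, col=2), (row=2, col=1), (row=2, col=3), (row=3, col=2)
  Distance 2: (row=0, col=2), (row=1, col=1), (row=1, col=3), (row=2, col=0), (row=3, col=1), (row=3, col=3), (row=4, col=2)
  Distance 3: (row=0, col=1), (row=0, col=3), (row=1, col=0), (row=3, col=0), (row=4, col=1), (row=4, col=3), (row=5, col=2)
  Distance 4: (row=0, col=0), (row=4, col=0), (row=5, col=1), (row=5, col=3), (row=6, col=2)
  Distance 5: (row=5, col=0), (row=6, col=1), (row=6, col=3), (row=7, col=2)  <- goal reached here
One shortest path (5 moves): (row=2, col=2) -> (row=3, col=2) -> (row=4, col=2) -> (row=5, col=2) -> (row=6, col=2) -> (row=7, col=2)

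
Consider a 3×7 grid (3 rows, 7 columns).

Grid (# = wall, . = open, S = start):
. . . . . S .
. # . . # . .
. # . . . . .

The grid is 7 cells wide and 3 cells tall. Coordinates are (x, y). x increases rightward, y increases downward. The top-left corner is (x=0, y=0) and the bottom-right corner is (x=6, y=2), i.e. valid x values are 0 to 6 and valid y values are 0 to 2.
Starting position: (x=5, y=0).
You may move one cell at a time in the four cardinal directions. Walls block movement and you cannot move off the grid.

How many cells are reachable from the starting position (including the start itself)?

Answer: Reachable cells: 18

Derivation:
BFS flood-fill from (x=5, y=0):
  Distance 0: (x=5, y=0)
  Distance 1: (x=4, y=0), (x=6, y=0), (x=5, y=1)
  Distance 2: (x=3, y=0), (x=6, y=1), (x=5, y=2)
  Distance 3: (x=2, y=0), (x=3, y=1), (x=4, y=2), (x=6, y=2)
  Distance 4: (x=1, y=0), (x=2, y=1), (x=3, y=2)
  Distance 5: (x=0, y=0), (x=2, y=2)
  Distance 6: (x=0, y=1)
  Distance 7: (x=0, y=2)
Total reachable: 18 (grid has 18 open cells total)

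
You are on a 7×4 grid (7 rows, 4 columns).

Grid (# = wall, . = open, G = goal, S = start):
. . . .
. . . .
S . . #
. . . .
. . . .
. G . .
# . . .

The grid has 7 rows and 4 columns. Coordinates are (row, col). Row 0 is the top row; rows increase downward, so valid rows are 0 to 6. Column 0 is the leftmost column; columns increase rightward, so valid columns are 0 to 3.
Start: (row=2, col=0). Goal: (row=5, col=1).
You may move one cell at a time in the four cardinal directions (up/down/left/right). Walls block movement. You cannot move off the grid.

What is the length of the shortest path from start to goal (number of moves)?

Answer: Shortest path length: 4

Derivation:
BFS from (row=2, col=0) until reaching (row=5, col=1):
  Distance 0: (row=2, col=0)
  Distance 1: (row=1, col=0), (row=2, col=1), (row=3, col=0)
  Distance 2: (row=0, col=0), (row=1, col=1), (row=2, col=2), (row=3, col=1), (row=4, col=0)
  Distance 3: (row=0, col=1), (row=1, col=2), (row=3, col=2), (row=4, col=1), (row=5, col=0)
  Distance 4: (row=0, col=2), (row=1, col=3), (row=3, col=3), (row=4, col=2), (row=5, col=1)  <- goal reached here
One shortest path (4 moves): (row=2, col=0) -> (row=2, col=1) -> (row=3, col=1) -> (row=4, col=1) -> (row=5, col=1)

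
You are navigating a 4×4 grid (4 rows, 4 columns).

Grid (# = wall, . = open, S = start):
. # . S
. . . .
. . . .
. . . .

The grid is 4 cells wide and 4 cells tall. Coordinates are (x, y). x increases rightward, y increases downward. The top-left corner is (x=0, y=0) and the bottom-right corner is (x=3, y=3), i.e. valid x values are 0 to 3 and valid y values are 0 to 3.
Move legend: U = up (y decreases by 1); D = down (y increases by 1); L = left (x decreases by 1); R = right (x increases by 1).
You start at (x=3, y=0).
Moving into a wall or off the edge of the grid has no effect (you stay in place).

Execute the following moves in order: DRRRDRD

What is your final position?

Answer: Final position: (x=3, y=3)

Derivation:
Start: (x=3, y=0)
  D (down): (x=3, y=0) -> (x=3, y=1)
  [×3]R (right): blocked, stay at (x=3, y=1)
  D (down): (x=3, y=1) -> (x=3, y=2)
  R (right): blocked, stay at (x=3, y=2)
  D (down): (x=3, y=2) -> (x=3, y=3)
Final: (x=3, y=3)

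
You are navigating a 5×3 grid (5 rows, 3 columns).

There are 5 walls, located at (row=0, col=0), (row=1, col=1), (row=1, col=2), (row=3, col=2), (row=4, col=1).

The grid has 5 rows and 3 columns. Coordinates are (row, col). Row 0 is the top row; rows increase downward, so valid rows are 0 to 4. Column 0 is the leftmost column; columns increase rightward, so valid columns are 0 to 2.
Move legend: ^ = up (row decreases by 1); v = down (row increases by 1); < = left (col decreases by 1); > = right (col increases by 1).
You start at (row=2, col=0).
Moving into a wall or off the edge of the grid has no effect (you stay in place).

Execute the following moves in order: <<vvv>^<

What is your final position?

Start: (row=2, col=0)
  < (left): blocked, stay at (row=2, col=0)
  < (left): blocked, stay at (row=2, col=0)
  v (down): (row=2, col=0) -> (row=3, col=0)
  v (down): (row=3, col=0) -> (row=4, col=0)
  v (down): blocked, stay at (row=4, col=0)
  > (right): blocked, stay at (row=4, col=0)
  ^ (up): (row=4, col=0) -> (row=3, col=0)
  < (left): blocked, stay at (row=3, col=0)
Final: (row=3, col=0)

Answer: Final position: (row=3, col=0)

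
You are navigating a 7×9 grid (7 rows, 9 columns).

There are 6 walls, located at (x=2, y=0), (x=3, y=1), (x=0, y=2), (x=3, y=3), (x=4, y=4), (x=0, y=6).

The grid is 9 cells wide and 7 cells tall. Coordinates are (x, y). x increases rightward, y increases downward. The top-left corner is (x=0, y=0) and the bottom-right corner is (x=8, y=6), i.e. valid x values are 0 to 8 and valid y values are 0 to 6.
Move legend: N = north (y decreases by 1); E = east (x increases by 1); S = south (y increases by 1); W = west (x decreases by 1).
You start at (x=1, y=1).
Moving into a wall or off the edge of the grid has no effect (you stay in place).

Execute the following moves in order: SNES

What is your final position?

Answer: Final position: (x=2, y=2)

Derivation:
Start: (x=1, y=1)
  S (south): (x=1, y=1) -> (x=1, y=2)
  N (north): (x=1, y=2) -> (x=1, y=1)
  E (east): (x=1, y=1) -> (x=2, y=1)
  S (south): (x=2, y=1) -> (x=2, y=2)
Final: (x=2, y=2)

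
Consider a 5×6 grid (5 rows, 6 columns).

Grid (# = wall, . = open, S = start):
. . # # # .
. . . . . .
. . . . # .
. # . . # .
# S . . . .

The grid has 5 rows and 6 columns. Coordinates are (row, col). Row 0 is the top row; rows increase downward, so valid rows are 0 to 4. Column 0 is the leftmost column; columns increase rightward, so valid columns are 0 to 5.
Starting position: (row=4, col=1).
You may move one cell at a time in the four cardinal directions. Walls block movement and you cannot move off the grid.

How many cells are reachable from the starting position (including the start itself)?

BFS flood-fill from (row=4, col=1):
  Distance 0: (row=4, col=1)
  Distance 1: (row=4, col=2)
  Distance 2: (row=3, col=2), (row=4, col=3)
  Distance 3: (row=2, col=2), (row=3, col=3), (row=4, col=4)
  Distance 4: (row=1, col=2), (row=2, col=1), (row=2, col=3), (row=4, col=5)
  Distance 5: (row=1, col=1), (row=1, col=3), (row=2, col=0), (row=3, col=5)
  Distance 6: (row=0, col=1), (row=1, col=0), (row=1, col=4), (row=2, col=5), (row=3, col=0)
  Distance 7: (row=0, col=0), (row=1, col=5)
  Distance 8: (row=0, col=5)
Total reachable: 23 (grid has 23 open cells total)

Answer: Reachable cells: 23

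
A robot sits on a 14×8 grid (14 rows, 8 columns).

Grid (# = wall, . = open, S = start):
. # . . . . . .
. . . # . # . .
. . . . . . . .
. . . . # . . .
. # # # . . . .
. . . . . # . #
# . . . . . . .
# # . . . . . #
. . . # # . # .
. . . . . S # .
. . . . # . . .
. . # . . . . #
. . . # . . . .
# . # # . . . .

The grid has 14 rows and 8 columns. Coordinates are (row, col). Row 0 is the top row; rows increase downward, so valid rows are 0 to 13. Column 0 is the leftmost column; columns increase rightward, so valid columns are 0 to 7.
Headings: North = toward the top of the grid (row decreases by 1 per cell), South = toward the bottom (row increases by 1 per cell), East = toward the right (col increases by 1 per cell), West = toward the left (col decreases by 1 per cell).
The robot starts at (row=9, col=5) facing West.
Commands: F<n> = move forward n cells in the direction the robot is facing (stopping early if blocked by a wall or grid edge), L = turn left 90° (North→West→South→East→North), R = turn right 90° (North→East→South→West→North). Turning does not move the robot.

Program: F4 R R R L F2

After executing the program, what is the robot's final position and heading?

Answer: Final position: (row=9, col=3), facing East

Derivation:
Start: (row=9, col=5), facing West
  F4: move forward 4, now at (row=9, col=1)
  R: turn right, now facing North
  R: turn right, now facing East
  R: turn right, now facing South
  L: turn left, now facing East
  F2: move forward 2, now at (row=9, col=3)
Final: (row=9, col=3), facing East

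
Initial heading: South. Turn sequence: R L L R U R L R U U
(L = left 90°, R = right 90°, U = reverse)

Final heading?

Start: South
  R (right (90° clockwise)) -> West
  L (left (90° counter-clockwise)) -> South
  L (left (90° counter-clockwise)) -> East
  R (right (90° clockwise)) -> South
  U (U-turn (180°)) -> North
  R (right (90° clockwise)) -> East
  L (left (90° counter-clockwise)) -> North
  R (right (90° clockwise)) -> East
  U (U-turn (180°)) -> West
  U (U-turn (180°)) -> East
Final: East

Answer: Final heading: East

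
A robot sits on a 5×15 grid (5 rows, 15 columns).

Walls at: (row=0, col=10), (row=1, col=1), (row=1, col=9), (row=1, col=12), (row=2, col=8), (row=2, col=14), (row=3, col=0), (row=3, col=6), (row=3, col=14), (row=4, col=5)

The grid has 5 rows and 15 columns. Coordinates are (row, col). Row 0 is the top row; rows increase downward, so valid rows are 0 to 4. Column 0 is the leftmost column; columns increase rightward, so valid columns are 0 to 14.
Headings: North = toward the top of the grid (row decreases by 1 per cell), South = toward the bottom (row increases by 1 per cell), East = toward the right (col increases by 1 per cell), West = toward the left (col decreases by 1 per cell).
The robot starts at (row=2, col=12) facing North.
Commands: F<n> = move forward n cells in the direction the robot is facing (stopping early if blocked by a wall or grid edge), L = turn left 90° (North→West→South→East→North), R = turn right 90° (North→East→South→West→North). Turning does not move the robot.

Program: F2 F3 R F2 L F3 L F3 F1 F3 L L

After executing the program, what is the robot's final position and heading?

Start: (row=2, col=12), facing North
  F2: move forward 0/2 (blocked), now at (row=2, col=12)
  F3: move forward 0/3 (blocked), now at (row=2, col=12)
  R: turn right, now facing East
  F2: move forward 1/2 (blocked), now at (row=2, col=13)
  L: turn left, now facing North
  F3: move forward 2/3 (blocked), now at (row=0, col=13)
  L: turn left, now facing West
  F3: move forward 2/3 (blocked), now at (row=0, col=11)
  F1: move forward 0/1 (blocked), now at (row=0, col=11)
  F3: move forward 0/3 (blocked), now at (row=0, col=11)
  L: turn left, now facing South
  L: turn left, now facing East
Final: (row=0, col=11), facing East

Answer: Final position: (row=0, col=11), facing East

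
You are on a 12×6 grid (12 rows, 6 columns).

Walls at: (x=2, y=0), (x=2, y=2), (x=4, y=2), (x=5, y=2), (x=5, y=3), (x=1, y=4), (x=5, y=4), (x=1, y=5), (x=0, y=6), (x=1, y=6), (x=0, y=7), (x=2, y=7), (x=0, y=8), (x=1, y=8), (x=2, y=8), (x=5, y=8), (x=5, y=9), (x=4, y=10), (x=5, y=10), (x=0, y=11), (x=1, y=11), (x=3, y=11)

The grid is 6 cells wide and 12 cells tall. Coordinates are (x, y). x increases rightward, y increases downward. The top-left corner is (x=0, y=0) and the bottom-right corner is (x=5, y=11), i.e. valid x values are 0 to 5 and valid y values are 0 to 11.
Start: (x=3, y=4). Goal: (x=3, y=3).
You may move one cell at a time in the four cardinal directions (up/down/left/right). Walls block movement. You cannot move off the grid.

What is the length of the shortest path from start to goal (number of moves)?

BFS from (x=3, y=4) until reaching (x=3, y=3):
  Distance 0: (x=3, y=4)
  Distance 1: (x=3, y=3), (x=2, y=4), (x=4, y=4), (x=3, y=5)  <- goal reached here
One shortest path (1 moves): (x=3, y=4) -> (x=3, y=3)

Answer: Shortest path length: 1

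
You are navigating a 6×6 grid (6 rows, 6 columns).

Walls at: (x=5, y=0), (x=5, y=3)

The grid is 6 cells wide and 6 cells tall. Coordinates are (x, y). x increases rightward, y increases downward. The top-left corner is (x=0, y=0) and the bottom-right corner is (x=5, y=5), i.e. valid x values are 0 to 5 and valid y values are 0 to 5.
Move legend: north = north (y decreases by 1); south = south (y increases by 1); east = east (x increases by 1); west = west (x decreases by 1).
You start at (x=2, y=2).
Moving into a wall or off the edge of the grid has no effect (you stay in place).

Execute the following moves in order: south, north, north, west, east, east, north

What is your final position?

Answer: Final position: (x=3, y=0)

Derivation:
Start: (x=2, y=2)
  south (south): (x=2, y=2) -> (x=2, y=3)
  north (north): (x=2, y=3) -> (x=2, y=2)
  north (north): (x=2, y=2) -> (x=2, y=1)
  west (west): (x=2, y=1) -> (x=1, y=1)
  east (east): (x=1, y=1) -> (x=2, y=1)
  east (east): (x=2, y=1) -> (x=3, y=1)
  north (north): (x=3, y=1) -> (x=3, y=0)
Final: (x=3, y=0)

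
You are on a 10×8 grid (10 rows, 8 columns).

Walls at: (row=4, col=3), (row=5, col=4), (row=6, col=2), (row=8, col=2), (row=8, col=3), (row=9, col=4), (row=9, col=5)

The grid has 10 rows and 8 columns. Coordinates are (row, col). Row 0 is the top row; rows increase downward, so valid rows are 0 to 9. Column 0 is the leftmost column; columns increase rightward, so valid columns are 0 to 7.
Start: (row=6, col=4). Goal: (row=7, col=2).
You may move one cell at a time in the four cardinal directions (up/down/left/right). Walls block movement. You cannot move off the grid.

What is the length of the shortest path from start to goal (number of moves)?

BFS from (row=6, col=4) until reaching (row=7, col=2):
  Distance 0: (row=6, col=4)
  Distance 1: (row=6, col=3), (row=6, col=5), (row=7, col=4)
  Distance 2: (row=5, col=3), (row=5, col=5), (row=6, col=6), (row=7, col=3), (row=7, col=5), (row=8, col=4)
  Distance 3: (row=4, col=5), (row=5, col=2), (row=5, col=6), (row=6, col=7), (row=7, col=2), (row=7, col=6), (row=8, col=5)  <- goal reached here
One shortest path (3 moves): (row=6, col=4) -> (row=6, col=3) -> (row=7, col=3) -> (row=7, col=2)

Answer: Shortest path length: 3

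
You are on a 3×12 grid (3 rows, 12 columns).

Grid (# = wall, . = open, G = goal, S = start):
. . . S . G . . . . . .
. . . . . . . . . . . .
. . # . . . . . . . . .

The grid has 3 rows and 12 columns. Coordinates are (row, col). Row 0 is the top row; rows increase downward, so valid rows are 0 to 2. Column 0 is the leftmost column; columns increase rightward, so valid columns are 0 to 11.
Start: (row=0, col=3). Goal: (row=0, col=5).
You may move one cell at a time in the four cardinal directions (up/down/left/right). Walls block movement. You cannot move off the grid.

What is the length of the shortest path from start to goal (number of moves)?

BFS from (row=0, col=3) until reaching (row=0, col=5):
  Distance 0: (row=0, col=3)
  Distance 1: (row=0, col=2), (row=0, col=4), (row=1, col=3)
  Distance 2: (row=0, col=1), (row=0, col=5), (row=1, col=2), (row=1, col=4), (row=2, col=3)  <- goal reached here
One shortest path (2 moves): (row=0, col=3) -> (row=0, col=4) -> (row=0, col=5)

Answer: Shortest path length: 2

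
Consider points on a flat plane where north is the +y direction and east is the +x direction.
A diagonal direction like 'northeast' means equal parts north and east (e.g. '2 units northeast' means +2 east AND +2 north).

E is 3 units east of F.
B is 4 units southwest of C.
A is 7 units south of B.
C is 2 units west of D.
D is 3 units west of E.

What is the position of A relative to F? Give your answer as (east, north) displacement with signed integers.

Place F at the origin (east=0, north=0).
  E is 3 units east of F: delta (east=+3, north=+0); E at (east=3, north=0).
  D is 3 units west of E: delta (east=-3, north=+0); D at (east=0, north=0).
  C is 2 units west of D: delta (east=-2, north=+0); C at (east=-2, north=0).
  B is 4 units southwest of C: delta (east=-4, north=-4); B at (east=-6, north=-4).
  A is 7 units south of B: delta (east=+0, north=-7); A at (east=-6, north=-11).
Therefore A relative to F: (east=-6, north=-11).

Answer: A is at (east=-6, north=-11) relative to F.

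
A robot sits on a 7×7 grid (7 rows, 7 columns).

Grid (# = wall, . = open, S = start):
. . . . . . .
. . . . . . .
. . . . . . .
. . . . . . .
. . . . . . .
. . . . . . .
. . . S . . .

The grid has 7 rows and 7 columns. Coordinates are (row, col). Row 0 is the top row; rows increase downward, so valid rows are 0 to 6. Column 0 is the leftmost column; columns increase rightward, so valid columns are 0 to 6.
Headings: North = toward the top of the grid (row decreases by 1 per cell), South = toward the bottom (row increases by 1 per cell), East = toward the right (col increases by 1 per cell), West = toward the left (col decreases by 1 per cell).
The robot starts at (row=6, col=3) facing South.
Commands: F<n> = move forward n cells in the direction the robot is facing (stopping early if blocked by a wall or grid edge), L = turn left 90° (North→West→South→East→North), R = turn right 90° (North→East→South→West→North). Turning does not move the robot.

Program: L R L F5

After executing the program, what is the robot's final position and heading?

Start: (row=6, col=3), facing South
  L: turn left, now facing East
  R: turn right, now facing South
  L: turn left, now facing East
  F5: move forward 3/5 (blocked), now at (row=6, col=6)
Final: (row=6, col=6), facing East

Answer: Final position: (row=6, col=6), facing East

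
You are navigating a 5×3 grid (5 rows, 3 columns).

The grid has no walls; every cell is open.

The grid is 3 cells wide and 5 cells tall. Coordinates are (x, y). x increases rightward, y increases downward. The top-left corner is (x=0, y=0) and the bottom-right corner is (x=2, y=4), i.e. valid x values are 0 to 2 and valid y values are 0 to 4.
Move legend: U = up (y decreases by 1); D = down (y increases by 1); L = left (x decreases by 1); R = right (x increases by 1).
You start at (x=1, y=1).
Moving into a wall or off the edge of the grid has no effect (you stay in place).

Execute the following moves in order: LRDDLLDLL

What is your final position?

Start: (x=1, y=1)
  L (left): (x=1, y=1) -> (x=0, y=1)
  R (right): (x=0, y=1) -> (x=1, y=1)
  D (down): (x=1, y=1) -> (x=1, y=2)
  D (down): (x=1, y=2) -> (x=1, y=3)
  L (left): (x=1, y=3) -> (x=0, y=3)
  L (left): blocked, stay at (x=0, y=3)
  D (down): (x=0, y=3) -> (x=0, y=4)
  L (left): blocked, stay at (x=0, y=4)
  L (left): blocked, stay at (x=0, y=4)
Final: (x=0, y=4)

Answer: Final position: (x=0, y=4)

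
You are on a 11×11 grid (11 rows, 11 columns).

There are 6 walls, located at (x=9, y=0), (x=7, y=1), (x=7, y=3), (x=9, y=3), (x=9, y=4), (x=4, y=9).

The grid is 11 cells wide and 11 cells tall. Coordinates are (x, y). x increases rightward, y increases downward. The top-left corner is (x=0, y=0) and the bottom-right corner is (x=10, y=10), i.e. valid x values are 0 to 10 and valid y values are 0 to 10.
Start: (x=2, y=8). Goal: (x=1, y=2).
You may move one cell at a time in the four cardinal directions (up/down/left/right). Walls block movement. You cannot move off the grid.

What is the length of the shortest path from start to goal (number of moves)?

Answer: Shortest path length: 7

Derivation:
BFS from (x=2, y=8) until reaching (x=1, y=2):
  Distance 0: (x=2, y=8)
  Distance 1: (x=2, y=7), (x=1, y=8), (x=3, y=8), (x=2, y=9)
  Distance 2: (x=2, y=6), (x=1, y=7), (x=3, y=7), (x=0, y=8), (x=4, y=8), (x=1, y=9), (x=3, y=9), (x=2, y=10)
  Distance 3: (x=2, y=5), (x=1, y=6), (x=3, y=6), (x=0, y=7), (x=4, y=7), (x=5, y=8), (x=0, y=9), (x=1, y=10), (x=3, y=10)
  Distance 4: (x=2, y=4), (x=1, y=5), (x=3, y=5), (x=0, y=6), (x=4, y=6), (x=5, y=7), (x=6, y=8), (x=5, y=9), (x=0, y=10), (x=4, y=10)
  Distance 5: (x=2, y=3), (x=1, y=4), (x=3, y=4), (x=0, y=5), (x=4, y=5), (x=5, y=6), (x=6, y=7), (x=7, y=8), (x=6, y=9), (x=5, y=10)
  Distance 6: (x=2, y=2), (x=1, y=3), (x=3, y=3), (x=0, y=4), (x=4, y=4), (x=5, y=5), (x=6, y=6), (x=7, y=7), (x=8, y=8), (x=7, y=9), (x=6, y=10)
  Distance 7: (x=2, y=1), (x=1, y=2), (x=3, y=2), (x=0, y=3), (x=4, y=3), (x=5, y=4), (x=6, y=5), (x=7, y=6), (x=8, y=7), (x=9, y=8), (x=8, y=9), (x=7, y=10)  <- goal reached here
One shortest path (7 moves): (x=2, y=8) -> (x=1, y=8) -> (x=1, y=7) -> (x=1, y=6) -> (x=1, y=5) -> (x=1, y=4) -> (x=1, y=3) -> (x=1, y=2)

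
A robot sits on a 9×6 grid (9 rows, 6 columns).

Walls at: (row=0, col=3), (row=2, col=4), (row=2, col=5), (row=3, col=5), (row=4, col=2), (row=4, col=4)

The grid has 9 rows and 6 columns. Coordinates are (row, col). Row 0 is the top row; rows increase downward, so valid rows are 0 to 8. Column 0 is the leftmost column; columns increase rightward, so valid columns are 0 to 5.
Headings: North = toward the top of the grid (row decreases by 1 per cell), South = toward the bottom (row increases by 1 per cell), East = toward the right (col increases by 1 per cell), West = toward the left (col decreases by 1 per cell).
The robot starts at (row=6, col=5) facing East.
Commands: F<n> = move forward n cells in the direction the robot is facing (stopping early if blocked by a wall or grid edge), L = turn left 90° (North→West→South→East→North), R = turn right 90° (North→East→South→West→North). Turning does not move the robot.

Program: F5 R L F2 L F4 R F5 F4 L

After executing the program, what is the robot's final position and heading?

Answer: Final position: (row=4, col=5), facing North

Derivation:
Start: (row=6, col=5), facing East
  F5: move forward 0/5 (blocked), now at (row=6, col=5)
  R: turn right, now facing South
  L: turn left, now facing East
  F2: move forward 0/2 (blocked), now at (row=6, col=5)
  L: turn left, now facing North
  F4: move forward 2/4 (blocked), now at (row=4, col=5)
  R: turn right, now facing East
  F5: move forward 0/5 (blocked), now at (row=4, col=5)
  F4: move forward 0/4 (blocked), now at (row=4, col=5)
  L: turn left, now facing North
Final: (row=4, col=5), facing North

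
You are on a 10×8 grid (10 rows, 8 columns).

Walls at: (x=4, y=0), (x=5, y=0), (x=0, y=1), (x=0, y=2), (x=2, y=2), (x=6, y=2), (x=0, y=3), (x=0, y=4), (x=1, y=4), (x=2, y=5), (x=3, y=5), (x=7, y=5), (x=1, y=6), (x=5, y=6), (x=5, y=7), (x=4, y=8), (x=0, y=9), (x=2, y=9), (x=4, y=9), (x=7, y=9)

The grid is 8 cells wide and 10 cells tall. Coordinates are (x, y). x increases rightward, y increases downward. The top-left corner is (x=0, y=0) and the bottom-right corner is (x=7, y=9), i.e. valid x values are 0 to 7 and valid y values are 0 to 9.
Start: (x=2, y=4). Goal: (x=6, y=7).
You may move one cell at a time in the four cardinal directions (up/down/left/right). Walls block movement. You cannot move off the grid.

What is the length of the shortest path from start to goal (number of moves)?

Answer: Shortest path length: 7

Derivation:
BFS from (x=2, y=4) until reaching (x=6, y=7):
  Distance 0: (x=2, y=4)
  Distance 1: (x=2, y=3), (x=3, y=4)
  Distance 2: (x=1, y=3), (x=3, y=3), (x=4, y=4)
  Distance 3: (x=1, y=2), (x=3, y=2), (x=4, y=3), (x=5, y=4), (x=4, y=5)
  Distance 4: (x=1, y=1), (x=3, y=1), (x=4, y=2), (x=5, y=3), (x=6, y=4), (x=5, y=5), (x=4, y=6)
  Distance 5: (x=1, y=0), (x=3, y=0), (x=2, y=1), (x=4, y=1), (x=5, y=2), (x=6, y=3), (x=7, y=4), (x=6, y=5), (x=3, y=6), (x=4, y=7)
  Distance 6: (x=0, y=0), (x=2, y=0), (x=5, y=1), (x=7, y=3), (x=2, y=6), (x=6, y=6), (x=3, y=7)
  Distance 7: (x=6, y=1), (x=7, y=2), (x=7, y=6), (x=2, y=7), (x=6, y=7), (x=3, y=8)  <- goal reached here
One shortest path (7 moves): (x=2, y=4) -> (x=3, y=4) -> (x=4, y=4) -> (x=5, y=4) -> (x=6, y=4) -> (x=6, y=5) -> (x=6, y=6) -> (x=6, y=7)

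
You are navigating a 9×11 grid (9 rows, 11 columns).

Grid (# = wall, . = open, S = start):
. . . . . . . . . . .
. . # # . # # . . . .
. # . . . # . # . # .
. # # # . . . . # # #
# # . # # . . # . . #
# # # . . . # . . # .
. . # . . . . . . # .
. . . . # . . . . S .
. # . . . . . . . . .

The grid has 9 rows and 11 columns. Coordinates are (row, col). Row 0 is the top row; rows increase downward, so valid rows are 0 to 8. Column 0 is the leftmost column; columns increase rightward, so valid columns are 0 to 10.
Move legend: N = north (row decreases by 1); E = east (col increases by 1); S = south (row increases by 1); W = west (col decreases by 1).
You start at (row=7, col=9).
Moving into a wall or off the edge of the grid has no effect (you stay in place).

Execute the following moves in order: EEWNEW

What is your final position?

Answer: Final position: (row=7, col=9)

Derivation:
Start: (row=7, col=9)
  E (east): (row=7, col=9) -> (row=7, col=10)
  E (east): blocked, stay at (row=7, col=10)
  W (west): (row=7, col=10) -> (row=7, col=9)
  N (north): blocked, stay at (row=7, col=9)
  E (east): (row=7, col=9) -> (row=7, col=10)
  W (west): (row=7, col=10) -> (row=7, col=9)
Final: (row=7, col=9)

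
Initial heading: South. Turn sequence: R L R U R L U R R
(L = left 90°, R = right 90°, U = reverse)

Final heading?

Start: South
  R (right (90° clockwise)) -> West
  L (left (90° counter-clockwise)) -> South
  R (right (90° clockwise)) -> West
  U (U-turn (180°)) -> East
  R (right (90° clockwise)) -> South
  L (left (90° counter-clockwise)) -> East
  U (U-turn (180°)) -> West
  R (right (90° clockwise)) -> North
  R (right (90° clockwise)) -> East
Final: East

Answer: Final heading: East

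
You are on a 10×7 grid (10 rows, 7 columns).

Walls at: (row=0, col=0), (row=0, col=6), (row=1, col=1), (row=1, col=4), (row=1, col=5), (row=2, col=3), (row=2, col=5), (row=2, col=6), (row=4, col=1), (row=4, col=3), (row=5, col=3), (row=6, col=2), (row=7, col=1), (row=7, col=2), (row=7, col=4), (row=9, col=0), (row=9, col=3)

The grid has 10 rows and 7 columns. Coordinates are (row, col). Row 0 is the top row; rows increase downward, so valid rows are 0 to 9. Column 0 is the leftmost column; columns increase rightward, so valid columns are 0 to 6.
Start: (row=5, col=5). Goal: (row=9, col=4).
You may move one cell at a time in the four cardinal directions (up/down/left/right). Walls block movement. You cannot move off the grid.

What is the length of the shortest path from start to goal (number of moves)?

BFS from (row=5, col=5) until reaching (row=9, col=4):
  Distance 0: (row=5, col=5)
  Distance 1: (row=4, col=5), (row=5, col=4), (row=5, col=6), (row=6, col=5)
  Distance 2: (row=3, col=5), (row=4, col=4), (row=4, col=6), (row=6, col=4), (row=6, col=6), (row=7, col=5)
  Distance 3: (row=3, col=4), (row=3, col=6), (row=6, col=3), (row=7, col=6), (row=8, col=5)
  Distance 4: (row=2, col=4), (row=3, col=3), (row=7, col=3), (row=8, col=4), (row=8, col=6), (row=9, col=5)
  Distance 5: (row=3, col=2), (row=8, col=3), (row=9, col=4), (row=9, col=6)  <- goal reached here
One shortest path (5 moves): (row=5, col=5) -> (row=6, col=5) -> (row=7, col=5) -> (row=8, col=5) -> (row=8, col=4) -> (row=9, col=4)

Answer: Shortest path length: 5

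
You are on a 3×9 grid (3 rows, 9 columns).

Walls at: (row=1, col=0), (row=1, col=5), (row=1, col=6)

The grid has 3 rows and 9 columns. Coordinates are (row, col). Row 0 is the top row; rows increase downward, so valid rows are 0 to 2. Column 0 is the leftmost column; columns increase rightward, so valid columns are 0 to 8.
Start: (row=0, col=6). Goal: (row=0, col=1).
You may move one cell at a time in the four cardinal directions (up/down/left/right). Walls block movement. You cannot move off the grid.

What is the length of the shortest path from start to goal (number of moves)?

BFS from (row=0, col=6) until reaching (row=0, col=1):
  Distance 0: (row=0, col=6)
  Distance 1: (row=0, col=5), (row=0, col=7)
  Distance 2: (row=0, col=4), (row=0, col=8), (row=1, col=7)
  Distance 3: (row=0, col=3), (row=1, col=4), (row=1, col=8), (row=2, col=7)
  Distance 4: (row=0, col=2), (row=1, col=3), (row=2, col=4), (row=2, col=6), (row=2, col=8)
  Distance 5: (row=0, col=1), (row=1, col=2), (row=2, col=3), (row=2, col=5)  <- goal reached here
One shortest path (5 moves): (row=0, col=6) -> (row=0, col=5) -> (row=0, col=4) -> (row=0, col=3) -> (row=0, col=2) -> (row=0, col=1)

Answer: Shortest path length: 5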